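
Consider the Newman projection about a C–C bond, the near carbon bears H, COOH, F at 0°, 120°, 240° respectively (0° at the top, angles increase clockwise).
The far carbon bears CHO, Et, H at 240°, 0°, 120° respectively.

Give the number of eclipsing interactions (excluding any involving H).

1

Non-H eclipsing pairs: F(240°)/CHO(240°) — 1 interaction.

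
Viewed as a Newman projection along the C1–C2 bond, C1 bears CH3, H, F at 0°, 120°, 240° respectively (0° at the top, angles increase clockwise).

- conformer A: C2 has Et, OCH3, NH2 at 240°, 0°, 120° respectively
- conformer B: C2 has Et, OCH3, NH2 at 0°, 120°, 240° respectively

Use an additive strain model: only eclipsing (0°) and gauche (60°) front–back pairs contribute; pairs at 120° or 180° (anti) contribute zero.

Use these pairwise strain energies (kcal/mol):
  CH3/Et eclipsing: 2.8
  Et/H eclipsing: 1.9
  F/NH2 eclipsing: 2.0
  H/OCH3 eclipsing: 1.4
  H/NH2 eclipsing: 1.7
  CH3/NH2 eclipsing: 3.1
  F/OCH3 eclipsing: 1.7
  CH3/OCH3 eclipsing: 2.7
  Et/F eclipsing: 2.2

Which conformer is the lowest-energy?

A (eclipsed): CH3(0°)/OCH3(0°) eclipsed 2.7; H(120°)/NH2(120°) eclipsed 1.7; F(240°)/Et(240°) eclipsed 2.2 → 6.6 kcal/mol.
B (eclipsed): CH3(0°)/Et(0°) eclipsed 2.8; H(120°)/OCH3(120°) eclipsed 1.4; F(240°)/NH2(240°) eclipsed 2.0 → 6.2 kcal/mol.
B has the lowest total (6.2 kcal/mol).

B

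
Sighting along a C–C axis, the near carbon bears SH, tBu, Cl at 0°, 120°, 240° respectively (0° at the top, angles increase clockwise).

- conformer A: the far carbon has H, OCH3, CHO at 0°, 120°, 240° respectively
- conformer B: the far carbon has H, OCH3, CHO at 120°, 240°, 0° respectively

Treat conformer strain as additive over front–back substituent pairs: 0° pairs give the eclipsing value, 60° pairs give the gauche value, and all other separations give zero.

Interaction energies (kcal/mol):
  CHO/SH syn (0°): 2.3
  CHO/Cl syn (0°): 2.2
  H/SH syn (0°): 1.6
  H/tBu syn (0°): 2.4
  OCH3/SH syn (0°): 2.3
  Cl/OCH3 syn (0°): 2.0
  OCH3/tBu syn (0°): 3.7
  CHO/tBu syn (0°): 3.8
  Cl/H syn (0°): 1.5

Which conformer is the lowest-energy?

A is eclipsed. SH at 0° is eclipsed with H at 0° (1.6); tBu at 120° is eclipsed with OCH3 at 120° (3.7); Cl at 240° is eclipsed with CHO at 240° (2.2). Total 7.5 kcal/mol.
B is eclipsed. SH at 0° is eclipsed with CHO at 0° (2.3); tBu at 120° is eclipsed with H at 120° (2.4); Cl at 240° is eclipsed with OCH3 at 240° (2.0). Total 6.7 kcal/mol.
B has the lowest total (6.7 kcal/mol).

B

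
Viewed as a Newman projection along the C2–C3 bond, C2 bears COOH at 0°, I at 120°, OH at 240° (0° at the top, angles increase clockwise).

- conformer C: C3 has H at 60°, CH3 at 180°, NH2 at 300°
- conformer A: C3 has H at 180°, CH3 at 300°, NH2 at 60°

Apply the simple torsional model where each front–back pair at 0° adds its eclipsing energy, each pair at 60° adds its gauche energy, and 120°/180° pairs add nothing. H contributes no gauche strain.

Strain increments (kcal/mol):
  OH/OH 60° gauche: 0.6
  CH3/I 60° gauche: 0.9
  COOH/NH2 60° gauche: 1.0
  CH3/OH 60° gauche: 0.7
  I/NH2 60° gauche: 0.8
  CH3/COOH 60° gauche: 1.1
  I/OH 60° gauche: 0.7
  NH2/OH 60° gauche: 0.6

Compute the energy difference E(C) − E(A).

C (staggered): COOH(0°)/NH2(300°) gauche 1.0; I(120°)/CH3(180°) gauche 0.9; OH(240°)/CH3(180°) gauche 0.7; OH(240°)/NH2(300°) gauche 0.6 → 3.2 kcal/mol.
A (staggered): COOH(0°)/CH3(300°) gauche 1.1; COOH(0°)/NH2(60°) gauche 1.0; I(120°)/NH2(60°) gauche 0.8; OH(240°)/CH3(300°) gauche 0.7 → 3.6 kcal/mol.
E(C) − E(A) = 3.2 − 3.6 = -0.4 kcal/mol.

-0.4 kcal/mol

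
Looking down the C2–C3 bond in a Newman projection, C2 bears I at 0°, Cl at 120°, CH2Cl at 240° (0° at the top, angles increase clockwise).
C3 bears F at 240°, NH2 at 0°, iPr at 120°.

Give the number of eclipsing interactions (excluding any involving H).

3

Non-H eclipsing pairs: I(0°)/NH2(0°); Cl(120°)/iPr(120°); CH2Cl(240°)/F(240°) — 3 interactions.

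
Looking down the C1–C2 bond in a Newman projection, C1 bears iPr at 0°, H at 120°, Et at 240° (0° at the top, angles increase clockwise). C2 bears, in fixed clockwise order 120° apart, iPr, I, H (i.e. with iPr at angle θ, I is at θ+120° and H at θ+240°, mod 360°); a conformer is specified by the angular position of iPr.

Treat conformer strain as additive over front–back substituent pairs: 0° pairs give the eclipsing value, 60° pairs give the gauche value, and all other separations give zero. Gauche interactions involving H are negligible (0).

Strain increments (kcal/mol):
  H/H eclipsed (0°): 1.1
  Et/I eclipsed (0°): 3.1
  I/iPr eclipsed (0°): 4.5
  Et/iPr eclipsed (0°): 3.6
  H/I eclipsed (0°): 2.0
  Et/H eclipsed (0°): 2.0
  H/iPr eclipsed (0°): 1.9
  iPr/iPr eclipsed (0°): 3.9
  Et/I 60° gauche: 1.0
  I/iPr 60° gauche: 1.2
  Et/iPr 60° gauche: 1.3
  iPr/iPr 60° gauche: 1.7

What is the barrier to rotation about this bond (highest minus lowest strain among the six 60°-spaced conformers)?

6.5 kcal/mol

iPr at 0° (eclipsed): iPr(0°)/iPr(0°) eclipsed 3.9; H(120°)/I(120°) eclipsed 2.0; Et(240°)/H(240°) eclipsed 2.0 → 7.9 kcal/mol.
iPr at 60° (staggered): iPr(0°)/iPr(60°) gauche 1.7; Et(240°)/I(180°) gauche 1.0 → 2.7 kcal/mol.
iPr at 120° (eclipsed): iPr(0°)/H(0°) eclipsed 1.9; H(120°)/iPr(120°) eclipsed 1.9; Et(240°)/I(240°) eclipsed 3.1 → 6.9 kcal/mol.
iPr at 180° (staggered): iPr(0°)/I(300°) gauche 1.2; Et(240°)/iPr(180°) gauche 1.3; Et(240°)/I(300°) gauche 1.0 → 3.5 kcal/mol.
iPr at 240° (eclipsed): iPr(0°)/I(0°) eclipsed 4.5; H(120°)/H(120°) eclipsed 1.1; Et(240°)/iPr(240°) eclipsed 3.6 → 9.2 kcal/mol.
iPr at 300° (staggered): iPr(0°)/iPr(300°) gauche 1.7; iPr(0°)/I(60°) gauche 1.2; Et(240°)/iPr(300°) gauche 1.3 → 4.2 kcal/mol.
Max at 240° (9.2 kcal/mol), min at 60° (2.7 kcal/mol); barrier = 6.5 kcal/mol.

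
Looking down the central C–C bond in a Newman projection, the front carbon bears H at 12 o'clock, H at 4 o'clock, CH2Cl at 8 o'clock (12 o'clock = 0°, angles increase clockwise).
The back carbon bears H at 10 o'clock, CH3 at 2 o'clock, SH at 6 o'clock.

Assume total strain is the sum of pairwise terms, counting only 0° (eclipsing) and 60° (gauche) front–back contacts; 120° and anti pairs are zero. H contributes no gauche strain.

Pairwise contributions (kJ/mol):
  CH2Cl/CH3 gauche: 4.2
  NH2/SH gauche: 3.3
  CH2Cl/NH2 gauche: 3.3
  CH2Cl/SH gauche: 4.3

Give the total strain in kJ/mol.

This conformer is staggered. CH2Cl at 240° is gauche with SH at 180° (4.3). Total 4.3 kJ/mol.

4.3 kJ/mol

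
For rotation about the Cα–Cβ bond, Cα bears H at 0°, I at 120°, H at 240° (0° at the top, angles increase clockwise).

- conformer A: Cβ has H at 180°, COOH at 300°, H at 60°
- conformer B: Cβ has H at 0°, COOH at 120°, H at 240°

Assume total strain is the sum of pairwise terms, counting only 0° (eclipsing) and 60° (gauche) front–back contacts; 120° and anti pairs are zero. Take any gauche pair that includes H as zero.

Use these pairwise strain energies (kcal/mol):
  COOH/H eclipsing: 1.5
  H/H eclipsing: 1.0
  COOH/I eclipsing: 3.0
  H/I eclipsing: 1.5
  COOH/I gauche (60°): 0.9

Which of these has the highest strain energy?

B

A (staggered): no non-H gauche contacts → 0.0 kcal/mol.
B (eclipsed): H–H eclipsed, I–COOH eclipsed, H–H eclipsed; 1.0 + 3.0 + 1.0 = 5.0 kcal/mol.
B has the highest total (5.0 kcal/mol).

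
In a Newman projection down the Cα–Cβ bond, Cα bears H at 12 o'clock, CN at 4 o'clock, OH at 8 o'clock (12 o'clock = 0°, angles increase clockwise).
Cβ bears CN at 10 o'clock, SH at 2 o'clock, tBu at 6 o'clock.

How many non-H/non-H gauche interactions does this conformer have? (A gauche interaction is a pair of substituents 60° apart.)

Non-H gauche pairs: CN(120°)/SH(60°); CN(120°)/tBu(180°); OH(240°)/CN(300°); OH(240°)/tBu(180°) — 4 interactions.

4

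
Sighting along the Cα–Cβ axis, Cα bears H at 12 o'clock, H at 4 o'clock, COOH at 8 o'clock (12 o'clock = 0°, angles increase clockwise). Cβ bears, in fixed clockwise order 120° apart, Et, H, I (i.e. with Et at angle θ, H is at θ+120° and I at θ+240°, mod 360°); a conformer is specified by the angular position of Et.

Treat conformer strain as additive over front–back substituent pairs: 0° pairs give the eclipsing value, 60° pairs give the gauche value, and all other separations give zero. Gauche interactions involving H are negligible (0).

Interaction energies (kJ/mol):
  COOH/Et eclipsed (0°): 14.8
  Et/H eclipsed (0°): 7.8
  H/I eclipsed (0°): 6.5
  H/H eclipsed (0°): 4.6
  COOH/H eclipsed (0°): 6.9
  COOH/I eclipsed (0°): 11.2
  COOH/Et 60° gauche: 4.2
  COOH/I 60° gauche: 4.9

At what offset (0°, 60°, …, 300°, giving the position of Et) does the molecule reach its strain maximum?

240°

Et at 0° is eclipsed. H at 0° is eclipsed with Et at 0° (7.8); H at 120° is eclipsed with H at 120° (4.6); COOH at 240° is eclipsed with I at 240° (11.2). Total 23.6 kJ/mol.
Et at 60° is staggered. COOH at 240° is gauche with I at 300° (4.9). Total 4.9 kJ/mol.
Et at 120° is eclipsed. H at 0° is eclipsed with I at 0° (6.5); H at 120° is eclipsed with Et at 120° (7.8); COOH at 240° is eclipsed with H at 240° (6.9). Total 21.2 kJ/mol.
Et at 180° is staggered. COOH at 240° is gauche with Et at 180° (4.2). Total 4.2 kJ/mol.
Et at 240° is eclipsed. H at 0° is eclipsed with H at 0° (4.6); H at 120° is eclipsed with I at 120° (6.5); COOH at 240° is eclipsed with Et at 240° (14.8). Total 25.9 kJ/mol.
Et at 300° is staggered. COOH at 240° is gauche with Et at 300° (4.2); COOH at 240° is gauche with I at 180° (4.9). Total 9.1 kJ/mol.
The maximum (25.9 kJ/mol) occurs with Et at 240°.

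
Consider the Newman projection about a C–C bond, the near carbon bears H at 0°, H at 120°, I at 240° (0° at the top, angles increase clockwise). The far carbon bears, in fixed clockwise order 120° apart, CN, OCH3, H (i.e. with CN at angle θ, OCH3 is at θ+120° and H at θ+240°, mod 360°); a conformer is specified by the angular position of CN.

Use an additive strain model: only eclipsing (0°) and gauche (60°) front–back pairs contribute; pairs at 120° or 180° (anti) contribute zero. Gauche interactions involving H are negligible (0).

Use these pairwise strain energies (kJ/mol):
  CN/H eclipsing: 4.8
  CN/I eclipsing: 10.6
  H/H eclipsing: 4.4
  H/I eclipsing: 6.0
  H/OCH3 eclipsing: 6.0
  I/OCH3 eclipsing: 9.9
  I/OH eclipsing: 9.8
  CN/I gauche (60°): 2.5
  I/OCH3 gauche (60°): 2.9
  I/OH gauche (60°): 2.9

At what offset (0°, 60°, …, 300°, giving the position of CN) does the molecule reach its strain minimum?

CN at 0° (eclipsed): H–CN eclipsed, H–OCH3 eclipsed, I–H eclipsed; 4.8 + 6.0 + 6.0 = 16.8 kJ/mol.
CN at 60° (staggered): I–OCH3 gauche; 2.9 = 2.9 kJ/mol.
CN at 120° (eclipsed): H–H eclipsed, H–CN eclipsed, I–OCH3 eclipsed; 4.4 + 4.8 + 9.9 = 19.1 kJ/mol.
CN at 180° (staggered): I–CN gauche, I–OCH3 gauche; 2.5 + 2.9 = 5.4 kJ/mol.
CN at 240° (eclipsed): H–OCH3 eclipsed, H–H eclipsed, I–CN eclipsed; 6.0 + 4.4 + 10.6 = 21.0 kJ/mol.
CN at 300° (staggered): I–CN gauche; 2.5 = 2.5 kJ/mol.
The minimum (2.5 kJ/mol) occurs with CN at 300°.

300°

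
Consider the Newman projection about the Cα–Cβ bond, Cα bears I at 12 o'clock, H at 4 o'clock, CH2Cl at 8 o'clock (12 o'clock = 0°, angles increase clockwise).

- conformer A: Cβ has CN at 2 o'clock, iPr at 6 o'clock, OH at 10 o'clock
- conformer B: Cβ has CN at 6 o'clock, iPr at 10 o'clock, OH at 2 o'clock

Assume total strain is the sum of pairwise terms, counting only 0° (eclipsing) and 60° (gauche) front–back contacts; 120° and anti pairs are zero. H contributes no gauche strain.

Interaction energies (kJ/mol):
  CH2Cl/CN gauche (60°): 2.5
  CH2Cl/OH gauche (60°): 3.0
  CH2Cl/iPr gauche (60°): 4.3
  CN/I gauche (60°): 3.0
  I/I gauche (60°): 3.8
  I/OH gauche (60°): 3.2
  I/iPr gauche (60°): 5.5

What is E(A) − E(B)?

A is staggered. I at 0° is gauche with CN at 60° (3.0); I at 0° is gauche with OH at 300° (3.2); CH2Cl at 240° is gauche with iPr at 180° (4.3); CH2Cl at 240° is gauche with OH at 300° (3.0). Total 13.5 kJ/mol.
B is staggered. I at 0° is gauche with iPr at 300° (5.5); I at 0° is gauche with OH at 60° (3.2); CH2Cl at 240° is gauche with CN at 180° (2.5); CH2Cl at 240° is gauche with iPr at 300° (4.3). Total 15.5 kJ/mol.
E(A) − E(B) = 13.5 − 15.5 = -2.0 kJ/mol.

-2.0 kJ/mol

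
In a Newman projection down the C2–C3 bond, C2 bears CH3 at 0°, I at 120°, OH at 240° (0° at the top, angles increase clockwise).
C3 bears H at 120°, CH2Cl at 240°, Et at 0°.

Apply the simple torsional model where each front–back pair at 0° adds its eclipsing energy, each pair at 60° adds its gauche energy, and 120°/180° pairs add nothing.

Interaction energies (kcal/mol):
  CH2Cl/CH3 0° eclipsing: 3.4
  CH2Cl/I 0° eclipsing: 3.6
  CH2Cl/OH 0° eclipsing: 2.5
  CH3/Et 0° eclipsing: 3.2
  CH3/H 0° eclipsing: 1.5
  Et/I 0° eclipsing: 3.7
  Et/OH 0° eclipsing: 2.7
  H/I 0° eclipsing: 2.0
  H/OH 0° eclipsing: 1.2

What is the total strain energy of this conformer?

This conformer (eclipsed): CH3–Et eclipsed, I–H eclipsed, OH–CH2Cl eclipsed; 3.2 + 2.0 + 2.5 = 7.7 kcal/mol.

7.7 kcal/mol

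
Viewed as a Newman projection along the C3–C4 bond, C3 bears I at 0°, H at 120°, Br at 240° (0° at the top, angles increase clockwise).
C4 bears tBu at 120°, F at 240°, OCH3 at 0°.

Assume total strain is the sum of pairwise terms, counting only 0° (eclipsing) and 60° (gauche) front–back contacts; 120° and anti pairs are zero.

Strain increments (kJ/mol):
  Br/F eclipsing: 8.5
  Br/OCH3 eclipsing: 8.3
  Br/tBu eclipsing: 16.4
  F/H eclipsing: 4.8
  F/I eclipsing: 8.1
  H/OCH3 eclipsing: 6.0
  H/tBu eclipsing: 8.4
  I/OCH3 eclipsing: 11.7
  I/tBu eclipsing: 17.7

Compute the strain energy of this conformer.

28.6 kJ/mol

This conformer (eclipsed): I–OCH3 eclipsed, H–tBu eclipsed, Br–F eclipsed; 11.7 + 8.4 + 8.5 = 28.6 kJ/mol.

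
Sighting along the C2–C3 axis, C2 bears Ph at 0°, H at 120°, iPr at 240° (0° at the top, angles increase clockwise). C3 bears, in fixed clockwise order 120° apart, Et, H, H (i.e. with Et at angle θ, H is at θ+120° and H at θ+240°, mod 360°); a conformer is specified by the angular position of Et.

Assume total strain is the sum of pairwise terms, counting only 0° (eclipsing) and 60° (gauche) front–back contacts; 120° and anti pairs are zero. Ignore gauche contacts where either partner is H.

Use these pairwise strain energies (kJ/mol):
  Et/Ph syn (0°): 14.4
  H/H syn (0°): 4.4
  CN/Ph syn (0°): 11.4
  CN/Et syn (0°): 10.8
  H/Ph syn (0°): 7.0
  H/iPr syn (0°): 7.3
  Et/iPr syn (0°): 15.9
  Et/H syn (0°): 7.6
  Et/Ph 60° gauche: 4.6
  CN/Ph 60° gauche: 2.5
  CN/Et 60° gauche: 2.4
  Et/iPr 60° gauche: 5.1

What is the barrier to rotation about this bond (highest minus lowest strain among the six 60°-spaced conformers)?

22.7 kJ/mol

Et at 0° (eclipsed): Ph(0°)/Et(0°) eclipsed 14.4; H(120°)/H(120°) eclipsed 4.4; iPr(240°)/H(240°) eclipsed 7.3 → 26.1 kJ/mol.
Et at 60° (staggered): Ph(0°)/Et(60°) gauche 4.6 → 4.6 kJ/mol.
Et at 120° (eclipsed): Ph(0°)/H(0°) eclipsed 7.0; H(120°)/Et(120°) eclipsed 7.6; iPr(240°)/H(240°) eclipsed 7.3 → 21.9 kJ/mol.
Et at 180° (staggered): iPr(240°)/Et(180°) gauche 5.1 → 5.1 kJ/mol.
Et at 240° (eclipsed): Ph(0°)/H(0°) eclipsed 7.0; H(120°)/H(120°) eclipsed 4.4; iPr(240°)/Et(240°) eclipsed 15.9 → 27.3 kJ/mol.
Et at 300° (staggered): Ph(0°)/Et(300°) gauche 4.6; iPr(240°)/Et(300°) gauche 5.1 → 9.7 kJ/mol.
Max at 240° (27.3 kJ/mol), min at 60° (4.6 kJ/mol); barrier = 22.7 kJ/mol.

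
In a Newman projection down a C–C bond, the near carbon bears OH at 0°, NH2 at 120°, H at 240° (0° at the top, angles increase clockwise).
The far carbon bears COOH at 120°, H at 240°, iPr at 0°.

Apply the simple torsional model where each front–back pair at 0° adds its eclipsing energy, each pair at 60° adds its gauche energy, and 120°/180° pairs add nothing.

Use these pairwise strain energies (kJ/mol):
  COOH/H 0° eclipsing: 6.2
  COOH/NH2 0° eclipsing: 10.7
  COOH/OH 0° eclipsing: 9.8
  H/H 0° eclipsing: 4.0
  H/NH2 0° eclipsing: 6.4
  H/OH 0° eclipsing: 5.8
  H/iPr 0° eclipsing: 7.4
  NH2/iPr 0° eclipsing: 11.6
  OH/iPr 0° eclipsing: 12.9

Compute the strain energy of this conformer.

27.6 kJ/mol

This conformer (eclipsed): OH(0°)/iPr(0°) eclipsed 12.9; NH2(120°)/COOH(120°) eclipsed 10.7; H(240°)/H(240°) eclipsed 4.0 → 27.6 kJ/mol.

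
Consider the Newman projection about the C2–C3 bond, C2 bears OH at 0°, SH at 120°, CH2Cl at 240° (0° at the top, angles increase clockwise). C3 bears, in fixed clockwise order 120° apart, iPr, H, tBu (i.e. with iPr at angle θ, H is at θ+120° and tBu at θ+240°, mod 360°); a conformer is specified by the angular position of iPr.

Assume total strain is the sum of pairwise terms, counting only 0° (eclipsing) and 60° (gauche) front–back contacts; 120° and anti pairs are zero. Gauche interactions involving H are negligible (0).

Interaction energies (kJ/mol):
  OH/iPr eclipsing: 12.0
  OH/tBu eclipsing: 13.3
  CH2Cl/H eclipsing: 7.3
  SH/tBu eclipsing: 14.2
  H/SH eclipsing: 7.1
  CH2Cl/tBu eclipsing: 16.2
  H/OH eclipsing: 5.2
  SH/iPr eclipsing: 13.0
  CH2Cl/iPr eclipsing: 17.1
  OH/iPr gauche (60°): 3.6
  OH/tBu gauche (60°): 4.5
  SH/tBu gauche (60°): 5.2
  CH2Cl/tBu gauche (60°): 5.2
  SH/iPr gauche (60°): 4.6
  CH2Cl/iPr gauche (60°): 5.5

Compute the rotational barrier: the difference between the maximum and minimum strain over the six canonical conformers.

18.6 kJ/mol

iPr at 0° (eclipsed): OH–iPr eclipsed, SH–H eclipsed, CH2Cl–tBu eclipsed; 12.0 + 7.1 + 16.2 = 35.3 kJ/mol.
iPr at 60° (staggered): OH–iPr gauche, OH–tBu gauche, SH–iPr gauche, CH2Cl–tBu gauche; 3.6 + 4.5 + 4.6 + 5.2 = 17.9 kJ/mol.
iPr at 120° (eclipsed): OH–tBu eclipsed, SH–iPr eclipsed, CH2Cl–H eclipsed; 13.3 + 13.0 + 7.3 = 33.6 kJ/mol.
iPr at 180° (staggered): OH–tBu gauche, SH–iPr gauche, SH–tBu gauche, CH2Cl–iPr gauche; 4.5 + 4.6 + 5.2 + 5.5 = 19.8 kJ/mol.
iPr at 240° (eclipsed): OH–H eclipsed, SH–tBu eclipsed, CH2Cl–iPr eclipsed; 5.2 + 14.2 + 17.1 = 36.5 kJ/mol.
iPr at 300° (staggered): OH–iPr gauche, SH–tBu gauche, CH2Cl–iPr gauche, CH2Cl–tBu gauche; 3.6 + 5.2 + 5.5 + 5.2 = 19.5 kJ/mol.
Max at 240° (36.5 kJ/mol), min at 60° (17.9 kJ/mol); barrier = 18.6 kJ/mol.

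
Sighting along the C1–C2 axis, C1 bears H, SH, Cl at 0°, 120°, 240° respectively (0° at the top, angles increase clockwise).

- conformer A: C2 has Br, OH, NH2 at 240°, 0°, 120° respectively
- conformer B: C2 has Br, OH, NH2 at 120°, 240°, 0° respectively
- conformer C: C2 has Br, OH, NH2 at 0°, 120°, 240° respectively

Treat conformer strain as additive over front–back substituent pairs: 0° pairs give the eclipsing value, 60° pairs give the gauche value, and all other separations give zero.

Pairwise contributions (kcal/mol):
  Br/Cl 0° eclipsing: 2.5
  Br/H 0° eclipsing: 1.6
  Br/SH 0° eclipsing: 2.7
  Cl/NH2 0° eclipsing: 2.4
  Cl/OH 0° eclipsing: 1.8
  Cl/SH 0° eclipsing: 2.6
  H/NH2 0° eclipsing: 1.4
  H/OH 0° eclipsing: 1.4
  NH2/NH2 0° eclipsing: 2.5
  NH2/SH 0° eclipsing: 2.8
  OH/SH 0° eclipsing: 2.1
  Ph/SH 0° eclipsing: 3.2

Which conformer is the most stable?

B

A (eclipsed): H–OH eclipsed, SH–NH2 eclipsed, Cl–Br eclipsed; 1.4 + 2.8 + 2.5 = 6.7 kcal/mol.
B (eclipsed): H–NH2 eclipsed, SH–Br eclipsed, Cl–OH eclipsed; 1.4 + 2.7 + 1.8 = 5.9 kcal/mol.
C (eclipsed): H–Br eclipsed, SH–OH eclipsed, Cl–NH2 eclipsed; 1.6 + 2.1 + 2.4 = 6.1 kcal/mol.
B has the lowest total (5.9 kcal/mol).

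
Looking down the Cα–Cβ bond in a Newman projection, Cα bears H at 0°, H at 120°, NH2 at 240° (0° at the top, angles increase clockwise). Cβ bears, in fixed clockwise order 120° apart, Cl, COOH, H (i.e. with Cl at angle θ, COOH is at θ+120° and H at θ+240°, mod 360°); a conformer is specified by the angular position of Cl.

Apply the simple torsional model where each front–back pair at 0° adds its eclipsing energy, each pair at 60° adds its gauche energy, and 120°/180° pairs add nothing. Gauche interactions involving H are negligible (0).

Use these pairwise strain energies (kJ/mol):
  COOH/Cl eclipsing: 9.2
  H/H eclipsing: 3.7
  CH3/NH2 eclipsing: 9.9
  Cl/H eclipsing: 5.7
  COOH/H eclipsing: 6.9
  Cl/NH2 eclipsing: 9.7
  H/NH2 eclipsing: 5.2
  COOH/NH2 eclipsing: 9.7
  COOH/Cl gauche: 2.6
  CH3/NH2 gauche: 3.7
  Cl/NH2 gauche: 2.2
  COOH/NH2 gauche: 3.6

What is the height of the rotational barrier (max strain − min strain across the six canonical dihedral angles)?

Cl at 0° (eclipsed): H–Cl eclipsed, H–COOH eclipsed, NH2–H eclipsed; 5.7 + 6.9 + 5.2 = 17.8 kJ/mol.
Cl at 60° (staggered): NH2–COOH gauche; 3.6 = 3.6 kJ/mol.
Cl at 120° (eclipsed): H–H eclipsed, H–Cl eclipsed, NH2–COOH eclipsed; 3.7 + 5.7 + 9.7 = 19.1 kJ/mol.
Cl at 180° (staggered): NH2–Cl gauche, NH2–COOH gauche; 2.2 + 3.6 = 5.8 kJ/mol.
Cl at 240° (eclipsed): H–COOH eclipsed, H–H eclipsed, NH2–Cl eclipsed; 6.9 + 3.7 + 9.7 = 20.3 kJ/mol.
Cl at 300° (staggered): NH2–Cl gauche; 2.2 = 2.2 kJ/mol.
Max at 240° (20.3 kJ/mol), min at 300° (2.2 kJ/mol); barrier = 18.1 kJ/mol.

18.1 kJ/mol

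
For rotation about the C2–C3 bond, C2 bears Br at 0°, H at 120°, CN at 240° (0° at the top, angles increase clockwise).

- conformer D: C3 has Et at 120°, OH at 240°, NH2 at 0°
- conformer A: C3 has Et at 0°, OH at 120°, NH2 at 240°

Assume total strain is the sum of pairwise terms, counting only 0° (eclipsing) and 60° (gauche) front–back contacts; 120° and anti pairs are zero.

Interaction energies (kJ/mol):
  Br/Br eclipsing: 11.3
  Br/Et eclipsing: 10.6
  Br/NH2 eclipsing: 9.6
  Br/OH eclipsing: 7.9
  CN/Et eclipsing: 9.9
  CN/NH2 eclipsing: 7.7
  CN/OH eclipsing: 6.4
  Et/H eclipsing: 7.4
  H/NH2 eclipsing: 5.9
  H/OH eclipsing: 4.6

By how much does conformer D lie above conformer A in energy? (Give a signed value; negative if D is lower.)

+0.5 kJ/mol

D is eclipsed. Br at 0° is eclipsed with NH2 at 0° (9.6); H at 120° is eclipsed with Et at 120° (7.4); CN at 240° is eclipsed with OH at 240° (6.4). Total 23.4 kJ/mol.
A is eclipsed. Br at 0° is eclipsed with Et at 0° (10.6); H at 120° is eclipsed with OH at 120° (4.6); CN at 240° is eclipsed with NH2 at 240° (7.7). Total 22.9 kJ/mol.
E(D) − E(A) = 23.4 − 22.9 = +0.5 kJ/mol.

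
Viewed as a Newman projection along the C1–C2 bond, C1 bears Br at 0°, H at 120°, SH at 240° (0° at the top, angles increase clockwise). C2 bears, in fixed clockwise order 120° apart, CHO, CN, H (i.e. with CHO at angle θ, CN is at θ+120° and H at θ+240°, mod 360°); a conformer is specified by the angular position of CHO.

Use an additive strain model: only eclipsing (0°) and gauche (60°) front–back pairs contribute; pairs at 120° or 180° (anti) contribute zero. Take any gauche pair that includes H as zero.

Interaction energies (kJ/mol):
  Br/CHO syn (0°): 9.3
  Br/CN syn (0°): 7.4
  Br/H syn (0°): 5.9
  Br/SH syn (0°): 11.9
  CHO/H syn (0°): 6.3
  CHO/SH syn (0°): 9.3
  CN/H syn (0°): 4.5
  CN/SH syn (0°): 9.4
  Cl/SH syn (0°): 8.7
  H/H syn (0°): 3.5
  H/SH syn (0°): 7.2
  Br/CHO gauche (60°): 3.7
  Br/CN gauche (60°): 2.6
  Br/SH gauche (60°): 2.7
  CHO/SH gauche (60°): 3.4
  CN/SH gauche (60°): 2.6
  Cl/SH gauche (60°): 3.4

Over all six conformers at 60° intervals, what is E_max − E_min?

CHO at 0° is eclipsed. Br at 0° is eclipsed with CHO at 0° (9.3); H at 120° is eclipsed with CN at 120° (4.5); SH at 240° is eclipsed with H at 240° (7.2). Total 21.0 kJ/mol.
CHO at 60° is staggered. Br at 0° is gauche with CHO at 60° (3.7); SH at 240° is gauche with CN at 180° (2.6). Total 6.3 kJ/mol.
CHO at 120° is eclipsed. Br at 0° is eclipsed with H at 0° (5.9); H at 120° is eclipsed with CHO at 120° (6.3); SH at 240° is eclipsed with CN at 240° (9.4). Total 21.6 kJ/mol.
CHO at 180° is staggered. Br at 0° is gauche with CN at 300° (2.6); SH at 240° is gauche with CHO at 180° (3.4); SH at 240° is gauche with CN at 300° (2.6). Total 8.6 kJ/mol.
CHO at 240° is eclipsed. Br at 0° is eclipsed with CN at 0° (7.4); H at 120° is eclipsed with H at 120° (3.5); SH at 240° is eclipsed with CHO at 240° (9.3). Total 20.2 kJ/mol.
CHO at 300° is staggered. Br at 0° is gauche with CHO at 300° (3.7); Br at 0° is gauche with CN at 60° (2.6); SH at 240° is gauche with CHO at 300° (3.4). Total 9.7 kJ/mol.
Max at 120° (21.6 kJ/mol), min at 60° (6.3 kJ/mol); barrier = 15.3 kJ/mol.

15.3 kJ/mol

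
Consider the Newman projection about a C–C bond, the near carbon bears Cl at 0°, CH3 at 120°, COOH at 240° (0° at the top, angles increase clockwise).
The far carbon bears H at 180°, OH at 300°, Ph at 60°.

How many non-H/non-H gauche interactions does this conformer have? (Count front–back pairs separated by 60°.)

4

Non-H gauche pairs: Cl(0°)/OH(300°); Cl(0°)/Ph(60°); CH3(120°)/Ph(60°); COOH(240°)/OH(300°) — 4 interactions.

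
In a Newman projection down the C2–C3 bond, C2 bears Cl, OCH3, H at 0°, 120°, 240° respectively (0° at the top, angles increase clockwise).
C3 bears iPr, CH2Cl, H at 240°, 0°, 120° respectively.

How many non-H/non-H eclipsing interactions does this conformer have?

Non-H eclipsing pairs: Cl(0°)/CH2Cl(0°) — 1 interaction.

1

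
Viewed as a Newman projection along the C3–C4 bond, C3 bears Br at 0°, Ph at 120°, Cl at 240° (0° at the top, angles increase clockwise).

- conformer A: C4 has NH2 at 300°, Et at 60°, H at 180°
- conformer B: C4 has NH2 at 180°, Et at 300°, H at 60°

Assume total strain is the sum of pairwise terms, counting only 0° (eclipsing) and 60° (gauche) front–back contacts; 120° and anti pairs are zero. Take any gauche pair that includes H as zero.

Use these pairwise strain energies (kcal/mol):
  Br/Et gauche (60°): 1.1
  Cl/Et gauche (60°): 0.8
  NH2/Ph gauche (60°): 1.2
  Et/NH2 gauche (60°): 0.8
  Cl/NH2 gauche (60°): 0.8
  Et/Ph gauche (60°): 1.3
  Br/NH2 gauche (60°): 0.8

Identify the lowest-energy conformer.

A (staggered): Br(0°)/NH2(300°) gauche 0.8; Br(0°)/Et(60°) gauche 1.1; Ph(120°)/Et(60°) gauche 1.3; Cl(240°)/NH2(300°) gauche 0.8 → 4.0 kcal/mol.
B (staggered): Br(0°)/Et(300°) gauche 1.1; Ph(120°)/NH2(180°) gauche 1.2; Cl(240°)/NH2(180°) gauche 0.8; Cl(240°)/Et(300°) gauche 0.8 → 3.9 kcal/mol.
B has the lowest total (3.9 kcal/mol).

B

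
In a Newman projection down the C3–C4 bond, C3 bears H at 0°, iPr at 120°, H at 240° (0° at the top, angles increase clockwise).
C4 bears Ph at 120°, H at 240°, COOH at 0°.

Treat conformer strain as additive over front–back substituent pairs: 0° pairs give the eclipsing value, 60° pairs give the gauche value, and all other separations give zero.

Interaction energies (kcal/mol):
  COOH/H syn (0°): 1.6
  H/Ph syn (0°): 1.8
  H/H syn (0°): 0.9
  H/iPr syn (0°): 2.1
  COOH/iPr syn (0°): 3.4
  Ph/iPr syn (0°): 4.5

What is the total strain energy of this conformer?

This conformer (eclipsed): H–COOH eclipsed, iPr–Ph eclipsed, H–H eclipsed; 1.6 + 4.5 + 0.9 = 7.0 kcal/mol.

7.0 kcal/mol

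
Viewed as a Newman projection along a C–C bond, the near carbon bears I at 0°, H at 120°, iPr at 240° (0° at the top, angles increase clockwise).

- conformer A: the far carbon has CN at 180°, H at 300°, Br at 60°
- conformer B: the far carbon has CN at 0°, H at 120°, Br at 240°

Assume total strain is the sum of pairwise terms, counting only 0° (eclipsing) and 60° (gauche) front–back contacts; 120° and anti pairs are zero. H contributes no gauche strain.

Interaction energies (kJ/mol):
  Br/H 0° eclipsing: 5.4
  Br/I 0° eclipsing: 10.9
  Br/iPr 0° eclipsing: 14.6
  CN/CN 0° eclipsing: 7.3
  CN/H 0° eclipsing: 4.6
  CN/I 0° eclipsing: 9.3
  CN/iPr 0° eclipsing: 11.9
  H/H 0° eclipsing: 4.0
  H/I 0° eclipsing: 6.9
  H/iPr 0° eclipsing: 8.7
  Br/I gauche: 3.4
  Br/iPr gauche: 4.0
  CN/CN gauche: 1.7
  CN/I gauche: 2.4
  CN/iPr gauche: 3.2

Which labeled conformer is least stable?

A (staggered): I–Br gauche, iPr–CN gauche; 3.4 + 3.2 = 6.6 kJ/mol.
B (eclipsed): I–CN eclipsed, H–H eclipsed, iPr–Br eclipsed; 9.3 + 4.0 + 14.6 = 27.9 kJ/mol.
B has the highest total (27.9 kJ/mol).

B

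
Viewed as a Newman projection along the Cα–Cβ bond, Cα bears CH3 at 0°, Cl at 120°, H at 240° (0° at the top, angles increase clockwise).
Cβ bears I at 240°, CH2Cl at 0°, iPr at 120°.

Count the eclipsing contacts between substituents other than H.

Non-H eclipsing pairs: CH3(0°)/CH2Cl(0°); Cl(120°)/iPr(120°) — 2 interactions.

2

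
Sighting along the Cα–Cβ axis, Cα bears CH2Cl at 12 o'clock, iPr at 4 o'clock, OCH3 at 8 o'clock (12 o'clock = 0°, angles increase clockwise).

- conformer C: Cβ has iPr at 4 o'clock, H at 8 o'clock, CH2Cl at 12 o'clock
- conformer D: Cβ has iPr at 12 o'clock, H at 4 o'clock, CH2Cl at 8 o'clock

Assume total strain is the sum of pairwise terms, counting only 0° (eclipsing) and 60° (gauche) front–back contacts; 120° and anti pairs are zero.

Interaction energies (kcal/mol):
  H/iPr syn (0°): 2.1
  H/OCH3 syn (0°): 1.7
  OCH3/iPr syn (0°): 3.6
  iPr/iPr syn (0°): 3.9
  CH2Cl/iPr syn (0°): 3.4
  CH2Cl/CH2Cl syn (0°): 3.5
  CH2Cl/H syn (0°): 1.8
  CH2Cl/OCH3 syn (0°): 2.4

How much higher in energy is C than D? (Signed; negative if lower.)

C is eclipsed. CH2Cl at 0° is eclipsed with CH2Cl at 0° (3.5); iPr at 120° is eclipsed with iPr at 120° (3.9); OCH3 at 240° is eclipsed with H at 240° (1.7). Total 9.1 kcal/mol.
D is eclipsed. CH2Cl at 0° is eclipsed with iPr at 0° (3.4); iPr at 120° is eclipsed with H at 120° (2.1); OCH3 at 240° is eclipsed with CH2Cl at 240° (2.4). Total 7.9 kcal/mol.
E(C) − E(D) = 9.1 − 7.9 = +1.2 kcal/mol.

+1.2 kcal/mol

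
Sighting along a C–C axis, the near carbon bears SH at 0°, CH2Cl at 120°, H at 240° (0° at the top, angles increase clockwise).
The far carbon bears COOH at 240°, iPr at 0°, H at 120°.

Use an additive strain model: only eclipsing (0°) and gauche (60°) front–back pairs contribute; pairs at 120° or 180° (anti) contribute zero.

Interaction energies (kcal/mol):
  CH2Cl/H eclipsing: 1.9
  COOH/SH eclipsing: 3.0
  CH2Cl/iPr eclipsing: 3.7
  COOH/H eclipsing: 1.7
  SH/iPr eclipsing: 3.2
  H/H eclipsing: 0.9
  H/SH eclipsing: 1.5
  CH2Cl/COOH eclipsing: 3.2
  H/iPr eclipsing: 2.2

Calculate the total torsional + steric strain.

6.8 kcal/mol

This conformer (eclipsed): SH–iPr eclipsed, CH2Cl–H eclipsed, H–COOH eclipsed; 3.2 + 1.9 + 1.7 = 6.8 kcal/mol.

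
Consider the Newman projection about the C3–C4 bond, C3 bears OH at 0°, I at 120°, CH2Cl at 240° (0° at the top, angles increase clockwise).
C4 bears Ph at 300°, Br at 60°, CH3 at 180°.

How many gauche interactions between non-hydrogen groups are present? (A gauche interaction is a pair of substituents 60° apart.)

Non-H gauche pairs: OH(0°)/Ph(300°); OH(0°)/Br(60°); I(120°)/Br(60°); I(120°)/CH3(180°); CH2Cl(240°)/Ph(300°); CH2Cl(240°)/CH3(180°) — 6 interactions.

6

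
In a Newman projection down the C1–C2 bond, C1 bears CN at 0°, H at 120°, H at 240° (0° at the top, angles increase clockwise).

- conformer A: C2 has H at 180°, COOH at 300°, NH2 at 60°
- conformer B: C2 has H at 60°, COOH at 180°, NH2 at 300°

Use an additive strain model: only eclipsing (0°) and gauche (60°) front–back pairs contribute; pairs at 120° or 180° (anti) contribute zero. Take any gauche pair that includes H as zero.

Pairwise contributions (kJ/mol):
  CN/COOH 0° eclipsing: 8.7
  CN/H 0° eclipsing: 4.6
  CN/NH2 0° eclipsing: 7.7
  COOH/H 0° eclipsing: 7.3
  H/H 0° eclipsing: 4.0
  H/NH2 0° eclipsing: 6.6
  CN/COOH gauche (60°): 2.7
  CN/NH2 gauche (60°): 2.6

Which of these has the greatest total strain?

A (staggered): CN(0°)/COOH(300°) gauche 2.7; CN(0°)/NH2(60°) gauche 2.6 → 5.3 kJ/mol.
B (staggered): CN(0°)/NH2(300°) gauche 2.6 → 2.6 kJ/mol.
A has the highest total (5.3 kJ/mol).

A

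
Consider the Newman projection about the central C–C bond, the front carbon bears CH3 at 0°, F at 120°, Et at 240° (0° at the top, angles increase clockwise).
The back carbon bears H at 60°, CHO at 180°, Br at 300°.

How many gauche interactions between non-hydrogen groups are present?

4

Non-H gauche pairs: CH3(0°)/Br(300°); F(120°)/CHO(180°); Et(240°)/CHO(180°); Et(240°)/Br(300°) — 4 interactions.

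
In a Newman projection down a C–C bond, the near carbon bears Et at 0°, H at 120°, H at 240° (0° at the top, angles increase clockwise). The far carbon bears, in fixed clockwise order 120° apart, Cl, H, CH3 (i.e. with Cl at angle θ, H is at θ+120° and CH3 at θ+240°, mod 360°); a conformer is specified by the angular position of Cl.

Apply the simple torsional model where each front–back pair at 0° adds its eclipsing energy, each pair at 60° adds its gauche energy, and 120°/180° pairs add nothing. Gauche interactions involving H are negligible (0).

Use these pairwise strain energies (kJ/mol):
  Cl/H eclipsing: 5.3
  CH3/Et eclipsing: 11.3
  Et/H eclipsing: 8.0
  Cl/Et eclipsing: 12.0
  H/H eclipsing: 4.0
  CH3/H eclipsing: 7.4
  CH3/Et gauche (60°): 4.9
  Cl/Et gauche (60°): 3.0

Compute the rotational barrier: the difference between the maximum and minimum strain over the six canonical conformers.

Cl at 0° is eclipsed. Et at 0° is eclipsed with Cl at 0° (12.0); H at 120° is eclipsed with H at 120° (4.0); H at 240° is eclipsed with CH3 at 240° (7.4). Total 23.4 kJ/mol.
Cl at 60° is staggered. Et at 0° is gauche with Cl at 60° (3.0); Et at 0° is gauche with CH3 at 300° (4.9). Total 7.9 kJ/mol.
Cl at 120° is eclipsed. Et at 0° is eclipsed with CH3 at 0° (11.3); H at 120° is eclipsed with Cl at 120° (5.3); H at 240° is eclipsed with H at 240° (4.0). Total 20.6 kJ/mol.
Cl at 180° is staggered. Et at 0° is gauche with CH3 at 60° (4.9). Total 4.9 kJ/mol.
Cl at 240° is eclipsed. Et at 0° is eclipsed with H at 0° (8.0); H at 120° is eclipsed with CH3 at 120° (7.4); H at 240° is eclipsed with Cl at 240° (5.3). Total 20.7 kJ/mol.
Cl at 300° is staggered. Et at 0° is gauche with Cl at 300° (3.0). Total 3.0 kJ/mol.
Max at 0° (23.4 kJ/mol), min at 300° (3.0 kJ/mol); barrier = 20.4 kJ/mol.

20.4 kJ/mol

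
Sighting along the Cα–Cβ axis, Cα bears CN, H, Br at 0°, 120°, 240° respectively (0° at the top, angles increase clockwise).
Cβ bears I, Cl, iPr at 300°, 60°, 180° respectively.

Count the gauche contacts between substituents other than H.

4

Non-H gauche pairs: CN(0°)/I(300°); CN(0°)/Cl(60°); Br(240°)/I(300°); Br(240°)/iPr(180°) — 4 interactions.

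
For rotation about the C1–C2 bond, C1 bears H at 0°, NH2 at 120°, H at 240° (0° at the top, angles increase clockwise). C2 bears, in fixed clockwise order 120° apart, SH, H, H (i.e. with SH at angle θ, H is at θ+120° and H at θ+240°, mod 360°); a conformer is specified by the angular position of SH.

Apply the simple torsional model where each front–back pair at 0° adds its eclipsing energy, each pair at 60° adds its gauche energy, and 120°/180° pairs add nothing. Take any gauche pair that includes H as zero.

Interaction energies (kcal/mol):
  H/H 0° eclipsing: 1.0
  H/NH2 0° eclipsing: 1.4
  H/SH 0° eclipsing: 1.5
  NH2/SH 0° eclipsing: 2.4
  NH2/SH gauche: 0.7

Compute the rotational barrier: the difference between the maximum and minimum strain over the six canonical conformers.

4.4 kcal/mol

SH at 0° (eclipsed): H(0°)/SH(0°) eclipsed 1.5; NH2(120°)/H(120°) eclipsed 1.4; H(240°)/H(240°) eclipsed 1.0 → 3.9 kcal/mol.
SH at 60° (staggered): NH2(120°)/SH(60°) gauche 0.7 → 0.7 kcal/mol.
SH at 120° (eclipsed): H(0°)/H(0°) eclipsed 1.0; NH2(120°)/SH(120°) eclipsed 2.4; H(240°)/H(240°) eclipsed 1.0 → 4.4 kcal/mol.
SH at 180° (staggered): NH2(120°)/SH(180°) gauche 0.7 → 0.7 kcal/mol.
SH at 240° (eclipsed): H(0°)/H(0°) eclipsed 1.0; NH2(120°)/H(120°) eclipsed 1.4; H(240°)/SH(240°) eclipsed 1.5 → 3.9 kcal/mol.
SH at 300° (staggered): no non-H gauche contacts → 0.0 kcal/mol.
Max at 120° (4.4 kcal/mol), min at 300° (0.0 kcal/mol); barrier = 4.4 kcal/mol.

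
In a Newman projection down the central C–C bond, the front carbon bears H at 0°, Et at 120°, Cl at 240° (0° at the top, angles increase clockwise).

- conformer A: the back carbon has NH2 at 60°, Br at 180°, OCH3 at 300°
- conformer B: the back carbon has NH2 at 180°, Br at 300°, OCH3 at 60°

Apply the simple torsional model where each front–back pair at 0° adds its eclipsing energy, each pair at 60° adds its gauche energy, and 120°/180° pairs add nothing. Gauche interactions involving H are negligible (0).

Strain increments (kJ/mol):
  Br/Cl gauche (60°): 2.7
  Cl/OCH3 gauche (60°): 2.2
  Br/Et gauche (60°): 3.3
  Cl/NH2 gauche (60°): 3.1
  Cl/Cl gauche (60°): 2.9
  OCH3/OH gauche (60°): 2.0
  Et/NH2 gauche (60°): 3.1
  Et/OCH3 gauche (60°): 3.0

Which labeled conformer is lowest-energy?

A (staggered): Et(120°)/NH2(60°) gauche 3.1; Et(120°)/Br(180°) gauche 3.3; Cl(240°)/Br(180°) gauche 2.7; Cl(240°)/OCH3(300°) gauche 2.2 → 11.3 kJ/mol.
B (staggered): Et(120°)/NH2(180°) gauche 3.1; Et(120°)/OCH3(60°) gauche 3.0; Cl(240°)/NH2(180°) gauche 3.1; Cl(240°)/Br(300°) gauche 2.7 → 11.9 kJ/mol.
A has the lowest total (11.3 kJ/mol).

A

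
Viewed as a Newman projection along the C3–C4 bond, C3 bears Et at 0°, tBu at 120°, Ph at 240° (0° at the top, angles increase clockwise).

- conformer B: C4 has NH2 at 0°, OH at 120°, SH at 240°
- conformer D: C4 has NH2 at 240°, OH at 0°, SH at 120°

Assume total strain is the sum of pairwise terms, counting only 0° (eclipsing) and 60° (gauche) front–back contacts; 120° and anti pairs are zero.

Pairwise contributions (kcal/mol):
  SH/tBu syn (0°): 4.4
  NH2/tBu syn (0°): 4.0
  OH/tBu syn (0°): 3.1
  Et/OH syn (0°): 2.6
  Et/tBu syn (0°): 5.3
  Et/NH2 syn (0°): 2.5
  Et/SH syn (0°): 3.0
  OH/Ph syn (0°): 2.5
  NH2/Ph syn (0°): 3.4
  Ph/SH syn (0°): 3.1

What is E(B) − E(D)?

B (eclipsed): Et–NH2 eclipsed, tBu–OH eclipsed, Ph–SH eclipsed; 2.5 + 3.1 + 3.1 = 8.7 kcal/mol.
D (eclipsed): Et–OH eclipsed, tBu–SH eclipsed, Ph–NH2 eclipsed; 2.6 + 4.4 + 3.4 = 10.4 kcal/mol.
E(B) − E(D) = 8.7 − 10.4 = -1.7 kcal/mol.

-1.7 kcal/mol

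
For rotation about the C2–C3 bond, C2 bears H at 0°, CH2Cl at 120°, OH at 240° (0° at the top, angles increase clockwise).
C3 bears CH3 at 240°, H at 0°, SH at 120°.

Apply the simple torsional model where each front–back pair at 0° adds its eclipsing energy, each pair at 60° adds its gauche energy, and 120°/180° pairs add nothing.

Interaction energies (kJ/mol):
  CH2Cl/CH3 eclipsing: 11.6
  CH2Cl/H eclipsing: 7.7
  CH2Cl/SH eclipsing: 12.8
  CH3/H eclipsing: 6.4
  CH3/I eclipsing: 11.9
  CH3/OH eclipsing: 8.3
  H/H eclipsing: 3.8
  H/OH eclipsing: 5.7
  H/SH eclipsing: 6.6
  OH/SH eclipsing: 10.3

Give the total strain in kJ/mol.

This conformer is eclipsed. H at 0° is eclipsed with H at 0° (3.8); CH2Cl at 120° is eclipsed with SH at 120° (12.8); OH at 240° is eclipsed with CH3 at 240° (8.3). Total 24.9 kJ/mol.

24.9 kJ/mol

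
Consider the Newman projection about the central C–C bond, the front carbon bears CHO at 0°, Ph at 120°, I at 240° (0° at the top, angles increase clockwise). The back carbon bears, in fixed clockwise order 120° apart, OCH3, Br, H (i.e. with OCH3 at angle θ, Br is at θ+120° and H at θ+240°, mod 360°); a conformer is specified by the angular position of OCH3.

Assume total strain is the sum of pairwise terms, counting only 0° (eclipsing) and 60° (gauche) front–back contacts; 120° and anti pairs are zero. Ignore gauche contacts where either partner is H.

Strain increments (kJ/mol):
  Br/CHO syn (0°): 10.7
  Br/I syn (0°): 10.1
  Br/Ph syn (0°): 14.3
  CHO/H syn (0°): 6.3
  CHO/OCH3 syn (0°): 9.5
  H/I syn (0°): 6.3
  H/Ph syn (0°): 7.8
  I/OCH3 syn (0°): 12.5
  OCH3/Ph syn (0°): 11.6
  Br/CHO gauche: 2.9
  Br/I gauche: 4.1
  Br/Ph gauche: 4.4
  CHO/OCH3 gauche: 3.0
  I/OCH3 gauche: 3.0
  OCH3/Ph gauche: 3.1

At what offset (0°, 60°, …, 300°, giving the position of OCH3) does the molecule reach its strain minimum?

OCH3 at 0° is eclipsed. CHO at 0° is eclipsed with OCH3 at 0° (9.5); Ph at 120° is eclipsed with Br at 120° (14.3); I at 240° is eclipsed with H at 240° (6.3). Total 30.1 kJ/mol.
OCH3 at 60° is staggered. CHO at 0° is gauche with OCH3 at 60° (3.0); Ph at 120° is gauche with OCH3 at 60° (3.1); Ph at 120° is gauche with Br at 180° (4.4); I at 240° is gauche with Br at 180° (4.1). Total 14.6 kJ/mol.
OCH3 at 120° is eclipsed. CHO at 0° is eclipsed with H at 0° (6.3); Ph at 120° is eclipsed with OCH3 at 120° (11.6); I at 240° is eclipsed with Br at 240° (10.1). Total 28.0 kJ/mol.
OCH3 at 180° is staggered. CHO at 0° is gauche with Br at 300° (2.9); Ph at 120° is gauche with OCH3 at 180° (3.1); I at 240° is gauche with OCH3 at 180° (3.0); I at 240° is gauche with Br at 300° (4.1). Total 13.1 kJ/mol.
OCH3 at 240° is eclipsed. CHO at 0° is eclipsed with Br at 0° (10.7); Ph at 120° is eclipsed with H at 120° (7.8); I at 240° is eclipsed with OCH3 at 240° (12.5). Total 31.0 kJ/mol.
OCH3 at 300° is staggered. CHO at 0° is gauche with OCH3 at 300° (3.0); CHO at 0° is gauche with Br at 60° (2.9); Ph at 120° is gauche with Br at 60° (4.4); I at 240° is gauche with OCH3 at 300° (3.0). Total 13.3 kJ/mol.
The minimum (13.1 kJ/mol) occurs with OCH3 at 180°.

180°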